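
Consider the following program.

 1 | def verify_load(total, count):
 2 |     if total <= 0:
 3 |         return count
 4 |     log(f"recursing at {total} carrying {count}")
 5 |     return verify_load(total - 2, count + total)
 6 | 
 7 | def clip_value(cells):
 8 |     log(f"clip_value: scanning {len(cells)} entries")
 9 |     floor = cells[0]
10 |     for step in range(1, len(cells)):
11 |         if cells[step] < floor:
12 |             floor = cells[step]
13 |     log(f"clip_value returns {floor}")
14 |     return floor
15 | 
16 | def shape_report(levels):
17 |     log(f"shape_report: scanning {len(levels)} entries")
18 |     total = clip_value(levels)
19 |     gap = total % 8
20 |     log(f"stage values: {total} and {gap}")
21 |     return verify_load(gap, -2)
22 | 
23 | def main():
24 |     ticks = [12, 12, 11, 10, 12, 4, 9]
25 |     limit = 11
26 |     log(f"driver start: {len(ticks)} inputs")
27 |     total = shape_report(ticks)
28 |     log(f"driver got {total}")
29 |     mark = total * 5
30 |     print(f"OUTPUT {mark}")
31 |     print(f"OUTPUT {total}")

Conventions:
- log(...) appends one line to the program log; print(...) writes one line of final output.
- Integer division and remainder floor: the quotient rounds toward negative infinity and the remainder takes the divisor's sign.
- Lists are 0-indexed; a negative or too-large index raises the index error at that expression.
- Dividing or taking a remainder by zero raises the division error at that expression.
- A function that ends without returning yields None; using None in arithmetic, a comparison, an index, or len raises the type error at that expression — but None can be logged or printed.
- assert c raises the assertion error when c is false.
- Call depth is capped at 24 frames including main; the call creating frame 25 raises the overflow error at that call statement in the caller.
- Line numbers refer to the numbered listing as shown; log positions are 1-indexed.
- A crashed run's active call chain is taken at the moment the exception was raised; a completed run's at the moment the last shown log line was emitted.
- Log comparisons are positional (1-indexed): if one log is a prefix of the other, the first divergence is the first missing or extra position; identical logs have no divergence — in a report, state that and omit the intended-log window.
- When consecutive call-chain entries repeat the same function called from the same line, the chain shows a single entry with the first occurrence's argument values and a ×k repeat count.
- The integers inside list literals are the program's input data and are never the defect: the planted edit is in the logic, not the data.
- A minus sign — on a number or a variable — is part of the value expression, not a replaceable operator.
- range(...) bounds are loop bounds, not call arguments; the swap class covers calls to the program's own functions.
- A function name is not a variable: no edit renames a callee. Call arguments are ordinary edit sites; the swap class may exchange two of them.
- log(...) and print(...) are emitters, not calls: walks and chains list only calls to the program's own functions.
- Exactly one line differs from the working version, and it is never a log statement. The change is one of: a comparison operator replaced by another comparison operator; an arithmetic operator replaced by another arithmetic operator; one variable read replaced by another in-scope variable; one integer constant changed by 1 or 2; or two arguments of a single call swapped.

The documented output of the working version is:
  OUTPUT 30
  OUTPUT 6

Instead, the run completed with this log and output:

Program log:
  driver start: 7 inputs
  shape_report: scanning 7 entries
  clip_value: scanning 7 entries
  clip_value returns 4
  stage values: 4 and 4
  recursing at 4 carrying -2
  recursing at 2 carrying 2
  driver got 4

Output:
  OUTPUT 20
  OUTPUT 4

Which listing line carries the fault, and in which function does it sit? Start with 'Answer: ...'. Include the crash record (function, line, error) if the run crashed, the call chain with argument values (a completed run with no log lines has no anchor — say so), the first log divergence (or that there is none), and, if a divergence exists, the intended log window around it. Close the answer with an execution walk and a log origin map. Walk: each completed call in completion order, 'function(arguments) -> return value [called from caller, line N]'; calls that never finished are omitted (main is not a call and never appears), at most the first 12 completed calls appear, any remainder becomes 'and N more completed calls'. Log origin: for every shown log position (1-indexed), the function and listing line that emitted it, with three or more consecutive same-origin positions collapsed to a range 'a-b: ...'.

Answer: the defect is in shape_report at line 21.
Key observation: Everything matches until log position 6, which reads 'recursing at 4 carrying -2' in place of 'recursing at 4 carrying 0'.
Call chain: main.
First divergence: at position 6 the run shows 'recursing at 4 carrying -2' where the working version logs 'recursing at 4 carrying 0'.
Intended log window:
  4: clip_value returns 4
  5: stage values: 4 and 4
  6: recursing at 4 carrying 0
  7: recursing at 2 carrying 4
Execution walk:
  clip_value([12, 12, 11, 10, 12, 4, 9]) -> 4  [called from shape_report, line 18]
  verify_load(0, 4) -> 4  [called from verify_load, line 5]
  verify_load(2, 2) -> 4  [called from verify_load, line 5]
  verify_load(4, -2) -> 4  [called from shape_report, line 21]
  shape_report([12, 12, 11, 10, 12, 4, 9]) -> 4  [called from main, line 27]
Origin of each log line:
  1 — main, line 26
  2 — shape_report, line 17
  3 — clip_value, line 8
  4 — clip_value, line 13
  5 — shape_report, line 20
  6 — verify_load, line 4
  7 — verify_load, line 4
  8 — main, line 28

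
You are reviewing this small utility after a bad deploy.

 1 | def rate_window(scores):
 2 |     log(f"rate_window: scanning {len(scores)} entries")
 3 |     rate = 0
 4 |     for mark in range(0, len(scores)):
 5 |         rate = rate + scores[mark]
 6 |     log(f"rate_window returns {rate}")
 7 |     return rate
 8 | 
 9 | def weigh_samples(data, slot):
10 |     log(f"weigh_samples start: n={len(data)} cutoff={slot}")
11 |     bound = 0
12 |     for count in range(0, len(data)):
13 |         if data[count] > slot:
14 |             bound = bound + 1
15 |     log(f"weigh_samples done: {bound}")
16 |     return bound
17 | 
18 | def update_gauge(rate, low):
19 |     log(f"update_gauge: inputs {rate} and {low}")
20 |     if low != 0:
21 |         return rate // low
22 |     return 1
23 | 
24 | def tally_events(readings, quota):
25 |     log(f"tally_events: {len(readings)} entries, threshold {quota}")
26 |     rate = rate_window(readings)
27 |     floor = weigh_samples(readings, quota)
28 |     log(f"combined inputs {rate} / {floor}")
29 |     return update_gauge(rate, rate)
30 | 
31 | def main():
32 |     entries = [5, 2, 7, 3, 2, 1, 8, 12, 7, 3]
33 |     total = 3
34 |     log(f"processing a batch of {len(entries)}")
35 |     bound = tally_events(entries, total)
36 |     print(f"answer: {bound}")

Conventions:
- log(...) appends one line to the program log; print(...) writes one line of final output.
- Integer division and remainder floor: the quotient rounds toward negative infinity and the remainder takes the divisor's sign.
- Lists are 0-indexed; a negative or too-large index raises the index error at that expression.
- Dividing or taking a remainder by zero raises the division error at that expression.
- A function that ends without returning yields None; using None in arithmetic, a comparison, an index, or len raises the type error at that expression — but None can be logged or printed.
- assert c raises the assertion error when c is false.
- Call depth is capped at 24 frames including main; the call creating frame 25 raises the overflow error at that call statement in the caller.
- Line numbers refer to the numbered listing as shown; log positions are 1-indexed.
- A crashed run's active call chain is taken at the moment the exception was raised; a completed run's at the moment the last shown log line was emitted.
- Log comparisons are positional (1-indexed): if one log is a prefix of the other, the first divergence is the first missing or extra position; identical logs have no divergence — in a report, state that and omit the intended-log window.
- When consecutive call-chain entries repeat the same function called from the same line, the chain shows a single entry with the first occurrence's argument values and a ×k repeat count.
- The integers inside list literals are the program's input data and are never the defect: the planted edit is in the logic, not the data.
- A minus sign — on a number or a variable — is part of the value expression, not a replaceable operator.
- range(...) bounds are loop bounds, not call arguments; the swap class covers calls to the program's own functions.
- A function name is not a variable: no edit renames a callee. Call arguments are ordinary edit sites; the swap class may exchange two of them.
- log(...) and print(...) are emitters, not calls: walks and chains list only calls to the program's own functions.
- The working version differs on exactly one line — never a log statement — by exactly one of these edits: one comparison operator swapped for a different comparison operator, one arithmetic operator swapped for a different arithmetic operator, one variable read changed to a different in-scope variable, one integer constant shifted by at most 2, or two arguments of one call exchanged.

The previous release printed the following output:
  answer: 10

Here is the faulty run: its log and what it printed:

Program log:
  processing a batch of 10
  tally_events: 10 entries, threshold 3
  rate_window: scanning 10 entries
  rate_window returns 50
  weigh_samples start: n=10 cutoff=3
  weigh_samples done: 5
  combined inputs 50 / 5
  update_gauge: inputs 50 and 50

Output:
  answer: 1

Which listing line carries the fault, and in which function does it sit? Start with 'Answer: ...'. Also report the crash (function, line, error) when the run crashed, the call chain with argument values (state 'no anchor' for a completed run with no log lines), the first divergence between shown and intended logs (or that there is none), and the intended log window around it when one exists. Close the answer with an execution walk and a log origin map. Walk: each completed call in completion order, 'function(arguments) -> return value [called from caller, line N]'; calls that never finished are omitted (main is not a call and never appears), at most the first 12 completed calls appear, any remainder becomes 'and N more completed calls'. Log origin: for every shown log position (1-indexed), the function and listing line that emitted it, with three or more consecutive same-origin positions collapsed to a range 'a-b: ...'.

Answer: the defect is in tally_events at line 29.
Key fact: The earliest visible damage is log position 8 — 'update_gauge: inputs 50 and 50' rather than the intended 'update_gauge: inputs 50 and 5'.
Call chain: main -> tally_events([5, 2, 7, 3, 2, 1, 8, 12, 7, 3], 3) (called at line 35) -> update_gauge(50, 50) (called at line 29).
First divergence: at position 8 the run shows 'update_gauge: inputs 50 and 50' where the working version logs 'update_gauge: inputs 50 and 5'.
Intended log window:
  6: weigh_samples done: 5
  7: combined inputs 50 / 5
  8: update_gauge: inputs 50 and 5
Execution walk:
  rate_window([5, 2, 7, 3, 2, 1, 8, 12, 7, 3]) -> 50  [called from tally_events, line 26]
  weigh_samples([5, 2, 7, 3, 2, 1, 8, 12, 7, 3], 3) -> 5  [called from tally_events, line 27]
  update_gauge(50, 50) -> 1  [called from tally_events, line 29]
  tally_events([5, 2, 7, 3, 2, 1, 8, 12, 7, 3], 3) -> 1  [called from main, line 35]
Origin of each log line:
  1: emitted by main (line 34)
  2: emitted by tally_events (line 25)
  3: emitted by rate_window (line 2)
  4: emitted by rate_window (line 6)
  5: emitted by weigh_samples (line 10)
  6: emitted by weigh_samples (line 15)
  7: emitted by tally_events (line 28)
  8: emitted by update_gauge (line 19)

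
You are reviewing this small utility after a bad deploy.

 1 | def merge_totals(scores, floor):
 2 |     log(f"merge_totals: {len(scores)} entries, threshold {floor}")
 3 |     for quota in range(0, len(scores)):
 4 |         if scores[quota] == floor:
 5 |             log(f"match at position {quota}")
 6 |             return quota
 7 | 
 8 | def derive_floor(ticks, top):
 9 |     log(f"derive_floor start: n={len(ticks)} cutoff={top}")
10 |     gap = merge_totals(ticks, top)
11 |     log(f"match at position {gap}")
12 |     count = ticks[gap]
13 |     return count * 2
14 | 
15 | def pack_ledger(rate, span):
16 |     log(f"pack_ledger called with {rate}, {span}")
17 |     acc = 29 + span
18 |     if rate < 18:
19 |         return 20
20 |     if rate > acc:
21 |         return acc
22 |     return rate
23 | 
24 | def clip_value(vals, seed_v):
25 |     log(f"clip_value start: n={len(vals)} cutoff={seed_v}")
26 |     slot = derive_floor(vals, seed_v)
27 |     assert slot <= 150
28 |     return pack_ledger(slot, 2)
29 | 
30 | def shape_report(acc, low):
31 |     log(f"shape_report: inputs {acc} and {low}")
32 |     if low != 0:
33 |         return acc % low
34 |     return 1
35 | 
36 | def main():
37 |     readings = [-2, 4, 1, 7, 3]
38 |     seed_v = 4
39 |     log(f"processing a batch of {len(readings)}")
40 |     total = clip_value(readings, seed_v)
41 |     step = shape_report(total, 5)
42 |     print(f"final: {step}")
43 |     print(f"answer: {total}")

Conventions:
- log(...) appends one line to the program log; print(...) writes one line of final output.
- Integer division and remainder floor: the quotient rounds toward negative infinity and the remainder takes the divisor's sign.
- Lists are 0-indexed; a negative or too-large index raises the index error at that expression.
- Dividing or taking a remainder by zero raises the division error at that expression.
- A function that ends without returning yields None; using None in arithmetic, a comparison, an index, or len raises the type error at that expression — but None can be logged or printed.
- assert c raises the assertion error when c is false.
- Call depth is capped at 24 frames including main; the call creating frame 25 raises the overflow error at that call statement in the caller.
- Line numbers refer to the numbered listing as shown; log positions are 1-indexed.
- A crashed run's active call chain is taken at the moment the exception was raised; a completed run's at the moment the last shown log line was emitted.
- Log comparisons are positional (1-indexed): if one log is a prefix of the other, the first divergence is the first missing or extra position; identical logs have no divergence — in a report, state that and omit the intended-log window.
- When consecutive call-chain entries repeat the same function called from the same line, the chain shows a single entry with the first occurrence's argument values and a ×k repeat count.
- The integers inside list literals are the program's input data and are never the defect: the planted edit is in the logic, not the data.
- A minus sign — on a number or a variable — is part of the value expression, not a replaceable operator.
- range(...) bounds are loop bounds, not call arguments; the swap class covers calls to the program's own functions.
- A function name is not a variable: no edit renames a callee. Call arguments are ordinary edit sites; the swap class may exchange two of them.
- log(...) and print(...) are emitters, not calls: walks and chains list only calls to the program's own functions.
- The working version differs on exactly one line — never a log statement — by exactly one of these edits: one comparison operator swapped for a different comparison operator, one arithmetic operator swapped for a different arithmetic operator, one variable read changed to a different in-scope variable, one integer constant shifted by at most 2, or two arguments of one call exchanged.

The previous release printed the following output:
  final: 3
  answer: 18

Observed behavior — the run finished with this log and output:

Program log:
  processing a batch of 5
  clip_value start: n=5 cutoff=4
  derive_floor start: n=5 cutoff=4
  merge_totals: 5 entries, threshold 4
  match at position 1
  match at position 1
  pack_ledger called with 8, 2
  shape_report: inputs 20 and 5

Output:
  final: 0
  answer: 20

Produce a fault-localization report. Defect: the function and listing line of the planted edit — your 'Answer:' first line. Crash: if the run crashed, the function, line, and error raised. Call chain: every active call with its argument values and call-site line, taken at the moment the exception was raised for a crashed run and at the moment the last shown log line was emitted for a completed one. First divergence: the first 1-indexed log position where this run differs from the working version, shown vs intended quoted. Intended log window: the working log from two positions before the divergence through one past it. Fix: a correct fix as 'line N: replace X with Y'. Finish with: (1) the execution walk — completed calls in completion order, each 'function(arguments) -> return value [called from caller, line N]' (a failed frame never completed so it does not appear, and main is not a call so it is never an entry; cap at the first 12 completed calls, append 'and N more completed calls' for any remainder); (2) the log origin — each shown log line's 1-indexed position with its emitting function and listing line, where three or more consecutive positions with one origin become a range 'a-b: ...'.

Answer: the defect is in pack_ledger at line 19.
Key observation: Everything matches until log position 8, which reads 'shape_report: inputs 20 and 5' in place of 'shape_report: inputs 18 and 5'.
Call chain: main -> shape_report(20, 5) (called at line 41).
First divergence: position 8 — the shown line 'shape_report: inputs 20 and 5' should read 'shape_report: inputs 18 and 5'.
Intended log window:
  6: match at position 1
  7: pack_ledger called with 8, 2
  8: shape_report: inputs 18 and 5
Execution walk:
  merge_totals([-2, 4, 1, 7, 3], 4) -> 1  [called from derive_floor, line 10]
  derive_floor([-2, 4, 1, 7, 3], 4) -> 8  [called from clip_value, line 26]
  pack_ledger(8, 2) -> 20  [called from clip_value, line 28]
  clip_value([-2, 4, 1, 7, 3], 4) -> 20  [called from main, line 40]
  shape_report(20, 5) -> 0  [called from main, line 41]
Log line origins:
  1: from main, line 39
  2: from clip_value, line 25
  3: from derive_floor, line 9
  4: from merge_totals, line 2
  5: from merge_totals, line 5
  6: from derive_floor, line 11
  7: from pack_ledger, line 16
  8: from shape_report, line 31
A correct fix: line 19: replace `20` with `18`.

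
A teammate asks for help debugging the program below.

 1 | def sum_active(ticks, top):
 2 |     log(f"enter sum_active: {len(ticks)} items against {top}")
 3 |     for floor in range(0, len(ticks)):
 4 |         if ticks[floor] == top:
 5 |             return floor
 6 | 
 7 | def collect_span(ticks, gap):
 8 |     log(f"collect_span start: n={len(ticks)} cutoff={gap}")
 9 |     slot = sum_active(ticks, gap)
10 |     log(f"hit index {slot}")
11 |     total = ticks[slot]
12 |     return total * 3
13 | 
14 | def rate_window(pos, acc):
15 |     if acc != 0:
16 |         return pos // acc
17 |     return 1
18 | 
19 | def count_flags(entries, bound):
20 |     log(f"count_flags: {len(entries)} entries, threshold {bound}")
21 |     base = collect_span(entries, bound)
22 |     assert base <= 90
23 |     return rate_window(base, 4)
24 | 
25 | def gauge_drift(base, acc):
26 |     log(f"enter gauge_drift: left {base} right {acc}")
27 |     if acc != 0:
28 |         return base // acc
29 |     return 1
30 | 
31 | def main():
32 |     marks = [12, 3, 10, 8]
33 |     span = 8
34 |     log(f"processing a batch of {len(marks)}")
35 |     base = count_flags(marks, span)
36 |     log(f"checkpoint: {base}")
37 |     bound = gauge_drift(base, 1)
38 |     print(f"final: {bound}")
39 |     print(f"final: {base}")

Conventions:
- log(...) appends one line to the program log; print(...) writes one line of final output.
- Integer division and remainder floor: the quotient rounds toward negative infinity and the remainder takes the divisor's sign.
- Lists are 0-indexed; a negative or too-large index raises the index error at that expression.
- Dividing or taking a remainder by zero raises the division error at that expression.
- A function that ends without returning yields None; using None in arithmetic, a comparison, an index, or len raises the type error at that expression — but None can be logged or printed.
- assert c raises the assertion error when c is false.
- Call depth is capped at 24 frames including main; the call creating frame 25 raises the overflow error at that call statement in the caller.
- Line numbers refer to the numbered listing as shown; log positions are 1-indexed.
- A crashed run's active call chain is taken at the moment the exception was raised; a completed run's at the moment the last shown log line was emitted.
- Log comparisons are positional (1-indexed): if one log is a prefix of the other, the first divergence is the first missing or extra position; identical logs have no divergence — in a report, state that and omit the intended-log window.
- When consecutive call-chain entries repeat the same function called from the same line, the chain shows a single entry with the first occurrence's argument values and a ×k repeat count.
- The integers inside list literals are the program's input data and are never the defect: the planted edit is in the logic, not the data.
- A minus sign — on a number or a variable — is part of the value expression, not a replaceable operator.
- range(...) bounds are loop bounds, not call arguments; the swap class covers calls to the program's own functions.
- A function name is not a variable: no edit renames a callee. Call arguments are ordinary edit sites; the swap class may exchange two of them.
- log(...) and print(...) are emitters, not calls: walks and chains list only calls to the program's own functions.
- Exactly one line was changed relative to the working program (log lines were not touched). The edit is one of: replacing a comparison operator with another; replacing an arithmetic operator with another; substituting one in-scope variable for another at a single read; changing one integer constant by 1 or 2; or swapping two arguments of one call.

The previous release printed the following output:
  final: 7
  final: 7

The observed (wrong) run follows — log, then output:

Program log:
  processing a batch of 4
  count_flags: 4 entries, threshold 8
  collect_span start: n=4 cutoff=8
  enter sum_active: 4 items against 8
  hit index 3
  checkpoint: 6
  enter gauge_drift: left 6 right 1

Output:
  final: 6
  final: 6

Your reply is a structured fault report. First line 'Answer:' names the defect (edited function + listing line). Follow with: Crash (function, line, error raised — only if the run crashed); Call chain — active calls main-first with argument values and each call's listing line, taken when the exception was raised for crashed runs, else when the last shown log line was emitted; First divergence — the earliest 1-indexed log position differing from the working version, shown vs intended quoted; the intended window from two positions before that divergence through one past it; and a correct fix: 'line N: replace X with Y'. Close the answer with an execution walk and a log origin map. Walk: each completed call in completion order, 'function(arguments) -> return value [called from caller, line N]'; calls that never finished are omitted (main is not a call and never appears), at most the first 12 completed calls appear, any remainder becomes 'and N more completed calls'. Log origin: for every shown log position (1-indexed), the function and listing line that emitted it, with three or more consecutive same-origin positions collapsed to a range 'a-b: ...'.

Answer: the defect is in main at line 33.
Key fact: At log position 2 the runs split — shown 'count_flags: 4 entries, threshold 8', but the working version logs 'count_flags: 4 entries, threshold 10'.
Call chain: main -> gauge_drift(6, 1) (called at line 37).
First divergence: position 2; shown 'count_flags: 4 entries, threshold 8' vs intended 'count_flags: 4 entries, threshold 10'.
Intended log window:
  1: processing a batch of 4
  2: count_flags: 4 entries, threshold 10
  3: collect_span start: n=4 cutoff=10
Execution walk:
  sum_active([12, 3, 10, 8], 8) -> 3  [called from collect_span, line 9]
  collect_span([12, 3, 10, 8], 8) -> 24  [called from count_flags, line 21]
  rate_window(24, 4) -> 6  [called from count_flags, line 23]
  count_flags([12, 3, 10, 8], 8) -> 6  [called from main, line 35]
  gauge_drift(6, 1) -> 6  [called from main, line 37]
Log origin:
  1: logged in main at line 34
  2: logged in count_flags at line 20
  3: logged in collect_span at line 8
  4: logged in sum_active at line 2
  5: logged in collect_span at line 10
  6: logged in main at line 36
  7: logged in gauge_drift at line 26
A correct fix: line 33: replace `8` with `10`.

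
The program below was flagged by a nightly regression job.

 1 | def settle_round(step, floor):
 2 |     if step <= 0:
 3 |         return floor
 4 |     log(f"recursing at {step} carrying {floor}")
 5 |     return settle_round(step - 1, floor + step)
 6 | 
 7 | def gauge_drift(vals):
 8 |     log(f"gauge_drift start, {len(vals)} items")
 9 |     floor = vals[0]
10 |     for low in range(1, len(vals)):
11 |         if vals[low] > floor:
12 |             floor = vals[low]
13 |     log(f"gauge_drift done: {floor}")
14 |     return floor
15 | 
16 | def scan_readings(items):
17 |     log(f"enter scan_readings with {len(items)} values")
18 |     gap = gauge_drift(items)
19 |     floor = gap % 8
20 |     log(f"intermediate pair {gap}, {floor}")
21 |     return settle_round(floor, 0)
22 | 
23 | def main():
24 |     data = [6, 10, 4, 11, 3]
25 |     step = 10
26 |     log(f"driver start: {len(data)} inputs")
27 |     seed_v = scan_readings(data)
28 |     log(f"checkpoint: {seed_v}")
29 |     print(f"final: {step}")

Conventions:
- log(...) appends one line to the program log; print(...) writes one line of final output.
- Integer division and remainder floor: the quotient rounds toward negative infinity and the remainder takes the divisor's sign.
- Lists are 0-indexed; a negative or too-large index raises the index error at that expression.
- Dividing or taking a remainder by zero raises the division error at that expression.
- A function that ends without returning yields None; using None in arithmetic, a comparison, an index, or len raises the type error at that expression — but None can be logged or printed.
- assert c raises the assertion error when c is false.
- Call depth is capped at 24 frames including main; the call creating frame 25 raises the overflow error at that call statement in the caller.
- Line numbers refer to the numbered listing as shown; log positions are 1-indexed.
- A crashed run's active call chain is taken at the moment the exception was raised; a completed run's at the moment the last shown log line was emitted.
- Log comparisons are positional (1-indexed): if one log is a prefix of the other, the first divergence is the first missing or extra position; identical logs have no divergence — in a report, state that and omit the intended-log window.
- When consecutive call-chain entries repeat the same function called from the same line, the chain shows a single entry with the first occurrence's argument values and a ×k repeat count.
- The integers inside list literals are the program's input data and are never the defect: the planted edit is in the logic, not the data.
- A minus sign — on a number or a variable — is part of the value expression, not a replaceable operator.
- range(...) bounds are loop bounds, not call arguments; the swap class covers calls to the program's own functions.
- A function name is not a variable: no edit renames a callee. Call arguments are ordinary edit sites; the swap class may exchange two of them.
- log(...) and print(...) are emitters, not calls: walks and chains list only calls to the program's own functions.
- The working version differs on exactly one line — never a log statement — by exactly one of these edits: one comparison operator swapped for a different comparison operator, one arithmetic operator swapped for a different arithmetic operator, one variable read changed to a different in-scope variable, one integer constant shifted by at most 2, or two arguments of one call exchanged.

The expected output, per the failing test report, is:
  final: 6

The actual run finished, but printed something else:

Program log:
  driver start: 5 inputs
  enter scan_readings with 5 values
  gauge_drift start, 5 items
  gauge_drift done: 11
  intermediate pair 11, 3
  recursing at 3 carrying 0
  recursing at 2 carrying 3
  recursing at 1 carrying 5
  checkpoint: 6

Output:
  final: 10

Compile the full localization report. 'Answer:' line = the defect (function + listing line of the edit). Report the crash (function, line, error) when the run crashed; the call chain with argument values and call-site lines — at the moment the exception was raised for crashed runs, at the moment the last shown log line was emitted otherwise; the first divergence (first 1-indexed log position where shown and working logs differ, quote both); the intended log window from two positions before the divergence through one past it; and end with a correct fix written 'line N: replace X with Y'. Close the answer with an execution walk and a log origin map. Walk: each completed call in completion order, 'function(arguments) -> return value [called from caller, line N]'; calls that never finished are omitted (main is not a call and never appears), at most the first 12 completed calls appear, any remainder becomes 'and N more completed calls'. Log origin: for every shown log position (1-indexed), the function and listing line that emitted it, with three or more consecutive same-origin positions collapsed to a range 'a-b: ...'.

Answer: the defect is in main at line 29.
The tell: Every logged value matches the working version; the printed result is what differs.
Call chain: main.
First divergence: none; the two logs match at every position.
Execution walk:
  gauge_drift([6, 10, 4, 11, 3]) -> 11  [called from scan_readings, line 18]
  settle_round(0, 6) -> 6  [called from settle_round, line 5]
  settle_round(1, 5) -> 6  [called from settle_round, line 5]
  settle_round(2, 3) -> 6  [called from settle_round, line 5]
  settle_round(3, 0) -> 6  [called from scan_readings, line 21]
  scan_readings([6, 10, 4, 11, 3]) -> 6  [called from main, line 27]
Log origins:
  1: from main, line 26
  2: from scan_readings, line 17
  3: from gauge_drift, line 8
  4: from gauge_drift, line 13
  5: from scan_readings, line 20
  6-8: from settle_round, line 4
  9: from main, line 28
A correct fix: line 29: replace `step` with `seed_v`.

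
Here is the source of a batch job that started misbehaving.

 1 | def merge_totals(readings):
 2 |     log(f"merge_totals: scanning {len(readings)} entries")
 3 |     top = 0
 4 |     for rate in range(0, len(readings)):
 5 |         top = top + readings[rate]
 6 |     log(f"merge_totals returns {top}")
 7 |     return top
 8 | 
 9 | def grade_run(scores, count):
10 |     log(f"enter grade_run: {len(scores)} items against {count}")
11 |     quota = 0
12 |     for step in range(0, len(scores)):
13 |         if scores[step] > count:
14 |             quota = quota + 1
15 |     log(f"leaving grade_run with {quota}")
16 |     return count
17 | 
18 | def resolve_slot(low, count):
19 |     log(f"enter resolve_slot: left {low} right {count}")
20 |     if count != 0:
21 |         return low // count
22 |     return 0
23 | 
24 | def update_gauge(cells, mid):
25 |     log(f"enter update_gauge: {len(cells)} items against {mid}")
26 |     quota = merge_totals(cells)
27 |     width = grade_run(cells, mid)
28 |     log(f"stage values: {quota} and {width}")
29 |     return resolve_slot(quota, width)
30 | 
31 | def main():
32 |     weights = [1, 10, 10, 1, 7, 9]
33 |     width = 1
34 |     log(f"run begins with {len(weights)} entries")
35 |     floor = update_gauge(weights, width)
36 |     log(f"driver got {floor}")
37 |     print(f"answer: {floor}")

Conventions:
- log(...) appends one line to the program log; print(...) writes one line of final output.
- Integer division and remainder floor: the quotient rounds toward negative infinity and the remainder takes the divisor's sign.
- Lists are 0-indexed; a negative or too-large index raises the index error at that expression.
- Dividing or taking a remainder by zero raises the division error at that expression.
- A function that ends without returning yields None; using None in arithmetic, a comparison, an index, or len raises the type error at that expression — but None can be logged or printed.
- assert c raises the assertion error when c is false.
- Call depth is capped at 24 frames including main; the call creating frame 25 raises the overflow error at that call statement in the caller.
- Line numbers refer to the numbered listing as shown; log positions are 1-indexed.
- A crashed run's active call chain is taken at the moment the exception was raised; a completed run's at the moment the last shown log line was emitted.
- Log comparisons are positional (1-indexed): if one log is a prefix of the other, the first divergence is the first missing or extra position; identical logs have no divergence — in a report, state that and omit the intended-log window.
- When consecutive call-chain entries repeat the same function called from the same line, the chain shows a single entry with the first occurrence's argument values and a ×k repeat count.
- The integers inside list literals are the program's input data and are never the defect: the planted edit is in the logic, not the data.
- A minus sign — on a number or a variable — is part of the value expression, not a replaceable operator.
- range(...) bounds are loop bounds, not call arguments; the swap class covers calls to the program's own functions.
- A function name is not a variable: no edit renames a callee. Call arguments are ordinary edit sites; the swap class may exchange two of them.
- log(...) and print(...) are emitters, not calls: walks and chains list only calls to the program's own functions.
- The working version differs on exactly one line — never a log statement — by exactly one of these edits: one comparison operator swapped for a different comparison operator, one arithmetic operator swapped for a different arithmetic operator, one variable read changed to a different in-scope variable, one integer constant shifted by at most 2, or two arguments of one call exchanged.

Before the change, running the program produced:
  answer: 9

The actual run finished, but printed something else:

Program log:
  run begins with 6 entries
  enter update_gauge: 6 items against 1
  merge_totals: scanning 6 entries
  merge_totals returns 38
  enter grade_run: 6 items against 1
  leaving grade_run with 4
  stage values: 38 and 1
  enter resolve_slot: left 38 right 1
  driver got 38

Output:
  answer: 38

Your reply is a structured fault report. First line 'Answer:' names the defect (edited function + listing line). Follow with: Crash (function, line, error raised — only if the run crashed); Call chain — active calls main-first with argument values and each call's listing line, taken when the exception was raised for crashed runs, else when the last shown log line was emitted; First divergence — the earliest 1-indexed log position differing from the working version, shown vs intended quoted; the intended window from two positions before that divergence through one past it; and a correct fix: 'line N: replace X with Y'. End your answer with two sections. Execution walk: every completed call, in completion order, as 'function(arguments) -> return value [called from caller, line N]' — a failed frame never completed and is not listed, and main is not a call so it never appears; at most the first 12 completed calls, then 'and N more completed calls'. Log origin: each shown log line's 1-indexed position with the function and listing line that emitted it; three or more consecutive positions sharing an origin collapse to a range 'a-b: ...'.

Answer: the defect is in grade_run at line 16.
Key fact: Everything matches until log position 7, which reads 'stage values: 38 and 1' in place of 'stage values: 38 and 4'.
Call chain: main.
First divergence: at position 7 the run shows 'stage values: 38 and 1' where the working version logs 'stage values: 38 and 4'.
Intended log window:
  5: enter grade_run: 6 items against 1
  6: leaving grade_run with 4
  7: stage values: 38 and 4
  8: enter resolve_slot: left 38 right 4
Execution walk:
  merge_totals([1, 10, 10, 1, 7, 9]) -> 38  [called from update_gauge, line 26]
  grade_run([1, 10, 10, 1, 7, 9], 1) -> 1  [called from update_gauge, line 27]
  resolve_slot(38, 1) -> 38  [called from update_gauge, line 29]
  update_gauge([1, 10, 10, 1, 7, 9], 1) -> 38  [called from main, line 35]
Log origins:
  1 — main, line 34
  2 — update_gauge, line 25
  3 — merge_totals, line 2
  4 — merge_totals, line 6
  5 — grade_run, line 10
  6 — grade_run, line 15
  7 — update_gauge, line 28
  8 — resolve_slot, line 19
  9 — main, line 36
A correct fix: line 16: replace `count` with `quota`.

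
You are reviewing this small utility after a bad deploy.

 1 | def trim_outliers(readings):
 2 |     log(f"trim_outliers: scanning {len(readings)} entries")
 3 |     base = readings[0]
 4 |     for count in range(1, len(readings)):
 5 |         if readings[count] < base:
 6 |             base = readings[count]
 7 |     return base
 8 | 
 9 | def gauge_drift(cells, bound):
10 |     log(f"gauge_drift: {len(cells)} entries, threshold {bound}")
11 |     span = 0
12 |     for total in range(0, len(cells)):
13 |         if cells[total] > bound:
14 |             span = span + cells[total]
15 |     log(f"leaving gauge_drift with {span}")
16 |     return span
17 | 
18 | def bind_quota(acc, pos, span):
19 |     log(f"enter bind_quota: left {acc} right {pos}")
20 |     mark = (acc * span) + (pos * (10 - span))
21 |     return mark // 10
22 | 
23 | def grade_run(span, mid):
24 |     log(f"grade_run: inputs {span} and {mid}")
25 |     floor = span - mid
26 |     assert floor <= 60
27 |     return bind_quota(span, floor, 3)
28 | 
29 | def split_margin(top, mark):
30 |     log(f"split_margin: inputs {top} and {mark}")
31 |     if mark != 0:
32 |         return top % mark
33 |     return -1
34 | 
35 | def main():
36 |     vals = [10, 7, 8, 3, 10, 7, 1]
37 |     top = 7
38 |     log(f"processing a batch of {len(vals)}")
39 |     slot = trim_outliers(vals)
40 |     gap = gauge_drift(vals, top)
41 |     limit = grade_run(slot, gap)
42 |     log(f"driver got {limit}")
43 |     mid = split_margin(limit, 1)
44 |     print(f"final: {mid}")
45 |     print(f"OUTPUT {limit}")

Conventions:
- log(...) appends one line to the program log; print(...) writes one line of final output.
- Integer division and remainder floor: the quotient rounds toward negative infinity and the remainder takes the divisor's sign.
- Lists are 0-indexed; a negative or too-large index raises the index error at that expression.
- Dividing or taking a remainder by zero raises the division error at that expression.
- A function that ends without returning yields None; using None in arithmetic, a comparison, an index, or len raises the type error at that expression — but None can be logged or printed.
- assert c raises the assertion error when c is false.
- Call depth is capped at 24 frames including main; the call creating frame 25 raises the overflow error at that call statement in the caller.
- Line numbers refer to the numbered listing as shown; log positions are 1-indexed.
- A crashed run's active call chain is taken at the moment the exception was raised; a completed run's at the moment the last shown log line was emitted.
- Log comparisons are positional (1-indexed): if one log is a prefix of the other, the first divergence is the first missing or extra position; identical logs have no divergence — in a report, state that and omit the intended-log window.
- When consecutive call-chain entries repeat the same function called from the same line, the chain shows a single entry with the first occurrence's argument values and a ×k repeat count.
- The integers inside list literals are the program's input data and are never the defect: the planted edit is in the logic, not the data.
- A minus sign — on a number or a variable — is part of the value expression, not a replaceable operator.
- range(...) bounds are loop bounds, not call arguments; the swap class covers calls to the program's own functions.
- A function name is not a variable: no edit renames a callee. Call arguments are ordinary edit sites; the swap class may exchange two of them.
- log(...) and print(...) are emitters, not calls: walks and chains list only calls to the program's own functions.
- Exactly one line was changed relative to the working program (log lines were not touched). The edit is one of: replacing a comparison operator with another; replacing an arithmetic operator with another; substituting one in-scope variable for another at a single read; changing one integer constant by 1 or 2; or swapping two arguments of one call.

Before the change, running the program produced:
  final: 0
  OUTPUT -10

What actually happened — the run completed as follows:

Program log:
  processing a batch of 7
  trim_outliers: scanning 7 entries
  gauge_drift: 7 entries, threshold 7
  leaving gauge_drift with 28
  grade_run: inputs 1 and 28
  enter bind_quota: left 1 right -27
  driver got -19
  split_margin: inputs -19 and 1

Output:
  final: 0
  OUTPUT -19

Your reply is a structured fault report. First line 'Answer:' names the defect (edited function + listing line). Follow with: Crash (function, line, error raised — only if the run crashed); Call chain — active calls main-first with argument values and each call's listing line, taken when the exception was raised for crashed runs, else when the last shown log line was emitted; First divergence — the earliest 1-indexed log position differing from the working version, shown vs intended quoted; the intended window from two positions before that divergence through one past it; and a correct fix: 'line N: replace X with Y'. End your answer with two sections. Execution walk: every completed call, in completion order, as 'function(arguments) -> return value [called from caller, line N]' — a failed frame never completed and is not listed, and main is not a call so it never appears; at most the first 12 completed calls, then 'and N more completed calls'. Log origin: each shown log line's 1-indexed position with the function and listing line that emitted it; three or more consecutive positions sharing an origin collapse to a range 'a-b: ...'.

Answer: the defect is in trim_outliers at line 5.
Key fact: The earliest visible damage is log position 5 — 'grade_run: inputs 1 and 28' rather than the intended 'grade_run: inputs 10 and 28'.
Call chain: main -> split_margin(-19, 1) (called at line 43).
First divergence: position 5; shown 'grade_run: inputs 1 and 28' vs intended 'grade_run: inputs 10 and 28'.
Intended log window:
  3: gauge_drift: 7 entries, threshold 7
  4: leaving gauge_drift with 28
  5: grade_run: inputs 10 and 28
  6: enter bind_quota: left 10 right -18
Execution walk:
  trim_outliers([10, 7, 8, 3, 10, 7, 1]) -> 1  [called from main, line 39]
  gauge_drift([10, 7, 8, 3, 10, 7, 1], 7) -> 28  [called from main, line 40]
  bind_quota(1, -27, 3) -> -19  [called from grade_run, line 27]
  grade_run(1, 28) -> -19  [called from main, line 41]
  split_margin(-19, 1) -> 0  [called from main, line 43]
Origin of each log line:
  1: logged in main at line 38
  2: logged in trim_outliers at line 2
  3: logged in gauge_drift at line 10
  4: logged in gauge_drift at line 15
  5: logged in grade_run at line 24
  6: logged in bind_quota at line 19
  7: logged in main at line 42
  8: logged in split_margin at line 30
A correct fix: line 5: replace `<` with `>`.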